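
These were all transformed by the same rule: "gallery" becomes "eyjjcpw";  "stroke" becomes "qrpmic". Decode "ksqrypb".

Compare letters: g→e is +24, a→y is +24, l→j is +24 — a constant shift. It's a constant shift of +24 (ROT24).
Decoding ksqrypb: k−24=m, s−24=u, q−24=s, r−24=t, y−24=a, p−24=r, b−24=d.

mustard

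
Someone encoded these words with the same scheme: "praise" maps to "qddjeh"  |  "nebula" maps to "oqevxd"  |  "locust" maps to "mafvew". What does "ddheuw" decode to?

credit

It's a Vigenère-style cipher with numeric key [1,12,3]: position i shifts by key[i mod 3].
Decoding ddheuw: d−1=c, d−12=r, h−3=e, e−1=d, u−12=i, w−3=t.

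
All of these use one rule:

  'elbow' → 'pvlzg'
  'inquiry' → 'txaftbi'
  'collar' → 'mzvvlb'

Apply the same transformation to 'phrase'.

zrblcp

The shift depends on letter class: consonant l→v is +10, but vowel e→p is +11. The rule splits by letter class: vowels +11, consonants +10.
For phrase: p(cons)+10=z, h(cons)+10=r, r(cons)+10=b, a(vowel)+11=l, s(cons)+10=c, e(vowel)+11=p.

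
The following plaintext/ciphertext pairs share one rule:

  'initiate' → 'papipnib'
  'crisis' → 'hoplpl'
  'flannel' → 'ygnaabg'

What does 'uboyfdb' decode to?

perfume

i(8)→p(15) and n(13)→a(0) fit y≡23x+13 (mod 26); the inverse of 23 mod 26 is 17. This is an affine cipher: with a=0,…,z=25, each position x becomes (23x+13) mod 26.
Decoding uboyfdb: u(20)→17·(20−13)≡15=p; b(1)→17·(1−13)≡4=e; o(14)→17·(14−13)≡17=r; y(24)→17·(24−13)≡5=f; f(5)→17·(5−13)≡20=u; d(3)→17·(3−13)≡12=m; b(1)→17·(1−13)≡4=e (all mod 26).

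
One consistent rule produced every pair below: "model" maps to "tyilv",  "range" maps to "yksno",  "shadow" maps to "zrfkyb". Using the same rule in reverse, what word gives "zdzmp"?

The shifts repeat in a cycle of length 3: positions 0,1,… shift by +7, +10, +5, then the pattern repeats.
Reversing it on zdzmp: z−7=s, d−10=t, z−5=u, m−7=f, p−10=f.

stuff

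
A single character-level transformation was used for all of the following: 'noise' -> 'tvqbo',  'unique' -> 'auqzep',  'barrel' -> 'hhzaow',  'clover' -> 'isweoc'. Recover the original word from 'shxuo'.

Each letter shifts forward by (position + 6), i.e. 6, 7, 8, … — the shift grows by one for each successive letter.
Undoing it on shxuo: s−6=m, h−7=a, x−8=p, u−9=l, o−10=e.

maple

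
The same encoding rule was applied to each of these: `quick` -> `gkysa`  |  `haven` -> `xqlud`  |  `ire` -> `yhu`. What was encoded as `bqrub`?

label

Compare letters: q→g is +16, u→k is +16, i→y is +16 — a constant shift. Every letter moves 16 places later in the alphabet, wrapping around z→a.
Undoing it on bqrub: b−16=l, q−16=a, r−16=b, u−16=e, b−16=l.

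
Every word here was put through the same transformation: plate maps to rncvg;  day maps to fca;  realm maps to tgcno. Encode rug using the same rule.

Compare letters: p→r is +2, l→n is +2, a→c is +2 — a constant shift. Each letter is shifted forward by 2 in the alphabet (a Caesar shift of +2).
For rug: r+2=t, u+2=w, g+2=i.

twi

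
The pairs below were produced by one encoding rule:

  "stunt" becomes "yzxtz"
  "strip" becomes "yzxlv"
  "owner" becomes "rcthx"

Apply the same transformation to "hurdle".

nxxjrh

The shift depends on letter class: consonant s→y is +6, but vowel u→x is +3. Two shifts are in play — +3 for a/e/i/o/u, +6 for every other letter.
Applying it to hurdle: h(cons)+6=n, u(vowel)+3=x, r(cons)+6=x, d(cons)+6=j, l(cons)+6=r, e(vowel)+3=h.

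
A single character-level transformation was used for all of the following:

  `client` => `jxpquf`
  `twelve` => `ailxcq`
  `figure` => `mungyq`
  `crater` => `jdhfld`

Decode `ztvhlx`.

Shifts by position in client: pos 0: c→j (+7), pos 1: l→x (+12), pos 2: i→p (+7), pos 3: e→q (+12) — repeating every 2. It's a Vigenère-style cipher with numeric key [7,12]: position i shifts by key[i mod 2].
Reversing it on ztvhlx: z−7=s, t−12=h, v−7=o, h−12=v, l−7=e, x−12=l.

shovel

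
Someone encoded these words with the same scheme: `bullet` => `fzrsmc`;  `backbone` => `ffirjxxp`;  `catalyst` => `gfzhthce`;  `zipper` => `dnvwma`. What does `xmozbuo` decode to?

In bullet: b→f is +4, u→z is +5, l→r is +6, l→s is +7 — the shift increases by 1 each position. Each letter shifts forward by (position + 4), i.e. 4, 5, 6, … — the shift grows by one for each successive letter.
Undoing it on xmozbuo: x−4=t, m−5=h, o−6=i, z−7=s, b−8=t, u−9=l, o−10=e.

thistle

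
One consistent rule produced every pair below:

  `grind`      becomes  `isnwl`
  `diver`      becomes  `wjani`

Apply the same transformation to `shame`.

jrfmx

The output letters match the input read backwards, each shifted +5: grind reversed is dnirg. Read the word backwards and shift each letter +5.
For shame: reverse → emahs; then shift: e+5=j, m+5=r, a+5=f, h+5=m, s+5=x.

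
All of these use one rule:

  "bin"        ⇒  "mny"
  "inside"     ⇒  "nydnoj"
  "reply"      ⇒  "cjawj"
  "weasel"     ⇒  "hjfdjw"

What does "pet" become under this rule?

The shift depends on letter class: consonant b→m is +11, but vowel i→n is +5. Two shifts are in play — +5 for a/e/i/o/u, +11 for every other letter.
For pet: p(cons)+11=a, e(vowel)+5=j, t(cons)+11=e.

aje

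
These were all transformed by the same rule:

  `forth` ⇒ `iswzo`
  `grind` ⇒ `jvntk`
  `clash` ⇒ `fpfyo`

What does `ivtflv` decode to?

frozen

In forth: f→i is +3, o→s is +4, r→w is +5, t→z is +6 — the shift increases by 1 each position. The shift increases by 1 at each position, starting from +3: 3, 4, 5, ….
Reversing it on ivtflv: i−3=f, v−4=r, t−5=o, f−6=z, l−7=e, v−8=n.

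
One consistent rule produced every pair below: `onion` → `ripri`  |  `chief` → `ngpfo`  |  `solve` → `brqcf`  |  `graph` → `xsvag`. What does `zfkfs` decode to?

o(14)→r(17) and n(13)→i(8) fit y≡9x+21 (mod 26); the inverse of 9 mod 26 is 3. Each letter's alphabet position (a=0..z=25) is mapped through 9·x+21 mod 26 — an affine cipher.
Reversing it on zfkfs: z(25)→3·(25−21)≡12=m; f(5)→3·(5−21)≡4=e; k(10)→3·(10−21)≡19=t; f(5)→3·(5−21)≡4=e; s(18)→3·(18−21)≡17=r (all mod 26).

meter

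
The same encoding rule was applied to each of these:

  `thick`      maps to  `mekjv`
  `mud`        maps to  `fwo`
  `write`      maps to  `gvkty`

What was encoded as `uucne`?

The output letters match the input read backwards, each shifted +2: thick reversed is kciht. Two steps: reverse the string, then apply a Caesar shift of +2.
Decoding uucne: shift back: u−2=s, u−2=s, c−2=a, n−2=l, e−2=c → ssalc; then reverse → class.

class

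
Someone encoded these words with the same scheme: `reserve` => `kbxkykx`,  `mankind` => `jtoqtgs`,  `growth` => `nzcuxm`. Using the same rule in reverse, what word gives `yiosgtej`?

The output letters match the input read backwards, each shifted +6: reserve reversed is evreser. Read the word backwards and shift each letter +6.
Decoding yiosgtej: shift back: y−6=s, i−6=c, o−6=i, s−6=m, g−6=a, t−6=n, e−6=y, j−6=d → scimanyd; then reverse → dynamics.

dynamics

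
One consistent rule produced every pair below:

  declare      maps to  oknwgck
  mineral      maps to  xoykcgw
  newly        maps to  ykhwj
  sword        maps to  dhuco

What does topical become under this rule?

The shift depends on letter class: consonant d→o is +11, but vowel e→k is +6. Two shifts are in play — +6 for a/e/i/o/u, +11 for every other letter.
On topical: t(cons)+11=e, o(vowel)+6=u, p(cons)+11=a, i(vowel)+6=o, c(cons)+11=n, a(vowel)+6=g, l(cons)+11=w.

euaongw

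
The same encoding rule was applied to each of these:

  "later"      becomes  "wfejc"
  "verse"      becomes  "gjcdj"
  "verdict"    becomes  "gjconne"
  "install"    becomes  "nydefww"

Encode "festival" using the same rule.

qjdengfw

The rule splits by letter class: vowels +5, consonants +11.
For festival: f(cons)+11=q, e(vowel)+5=j, s(cons)+11=d, t(cons)+11=e, i(vowel)+5=n, v(cons)+11=g, a(vowel)+5=f, l(cons)+11=w.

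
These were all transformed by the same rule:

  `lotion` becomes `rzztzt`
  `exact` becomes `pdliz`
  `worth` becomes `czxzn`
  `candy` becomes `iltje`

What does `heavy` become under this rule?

nplbe

The shift depends on letter class: consonant l→r is +6, but vowel o→z is +11. Vowels shift forward by 11 and consonants shift forward by 6.
For heavy: h(cons)+6=n, e(vowel)+11=p, a(vowel)+11=l, v(cons)+6=b, y(cons)+6=e.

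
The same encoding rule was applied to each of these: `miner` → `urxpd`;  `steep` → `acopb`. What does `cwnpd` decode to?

under

In miner: m→u is +8, i→r is +9, n→x is +10, e→p is +11 — the shift increases by 1 each position. The shift increases by 1 at each position, starting from +8: 8, 9, 10, ….
Decoding cwnpd: c−8=u, w−9=n, n−10=d, p−11=e, d−12=r.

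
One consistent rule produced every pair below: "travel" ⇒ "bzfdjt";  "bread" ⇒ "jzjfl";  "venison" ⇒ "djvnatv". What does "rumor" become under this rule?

zzutz

The shift depends on letter class: consonant t→b is +8, but vowel a→f is +5. Two shifts are in play — +5 for a/e/i/o/u, +8 for every other letter.
On rumor: r(cons)+8=z, u(vowel)+5=z, m(cons)+8=u, o(vowel)+5=t, r(cons)+8=z.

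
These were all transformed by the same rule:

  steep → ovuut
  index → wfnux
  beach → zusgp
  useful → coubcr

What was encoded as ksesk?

kayak

s(18)→o(14) and t(19)→v(21) fit y≡7x+18 (mod 26); the inverse of 7 mod 26 is 15. This is an affine cipher: with a=0,…,z=25, each position x becomes (7x+18) mod 26.
Decoding ksesk: k(10)→15·(10−18)≡10=k; s(18)→15·(18−18)≡0=a; e(4)→15·(4−18)≡24=y; s(18)→15·(18−18)≡0=a; k(10)→15·(10−18)≡10=k (all mod 26).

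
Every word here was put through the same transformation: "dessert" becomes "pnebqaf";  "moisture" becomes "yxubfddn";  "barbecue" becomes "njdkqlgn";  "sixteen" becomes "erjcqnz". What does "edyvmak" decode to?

Shifts by position in dessert: pos 0: d→p (+12), pos 1: e→n (+9), pos 2: s→e (+12), pos 3: s→b (+9) — repeating every 2. A repeating key of period 2 is used — shifts +12, +9 over and over.
Reversing it on edyvmak: e−12=s, d−9=u, y−12=m, v−9=m, m−12=a, a−9=r, k−12=y.

summary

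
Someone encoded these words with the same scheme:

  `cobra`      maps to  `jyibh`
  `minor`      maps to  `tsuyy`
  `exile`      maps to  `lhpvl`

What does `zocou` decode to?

Shifts by position in cobra: pos 0: c→j (+7), pos 1: o→y (+10), pos 2: b→i (+7), pos 3: r→b (+10) — repeating every 2. It's a Vigenère-style cipher with numeric key [7,10]: position i shifts by key[i mod 2].
Reversing it on zocou: z−7=s, o−10=e, c−7=v, o−10=e, u−7=n.

seven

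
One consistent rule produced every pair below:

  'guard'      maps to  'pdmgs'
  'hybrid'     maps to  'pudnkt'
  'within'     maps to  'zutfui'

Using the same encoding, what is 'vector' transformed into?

The output letters match the input read backwards, each shifted +12: guard reversed is draug. Read the word backwards and shift each letter +12.
For vector: reverse → rotcev; then shift: r+12=d, o+12=a, t+12=f, c+12=o, e+12=q, v+12=h.

dafoqh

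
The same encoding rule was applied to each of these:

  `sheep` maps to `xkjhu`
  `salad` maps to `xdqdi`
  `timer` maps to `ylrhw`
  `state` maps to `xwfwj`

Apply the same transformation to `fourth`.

Shifts by position in sheep: pos 0: s→x (+5), pos 1: h→k (+3), pos 2: e→j (+5), pos 3: e→h (+3) — repeating every 2. The shifts repeat in a cycle of length 2: positions 0,1,… shift by +5, +3, then the pattern repeats.
On fourth: f+5=k, o+3=r, u+5=z, r+3=u, t+5=y, h+3=k.

krzuyk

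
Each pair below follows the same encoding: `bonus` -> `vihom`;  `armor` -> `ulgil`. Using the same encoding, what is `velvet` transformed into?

Every letter moves 20 places later in the alphabet, wrapping around z→a.
For velvet: v+20=p, e+20=y, l+20=f, v+20=p, e+20=y, t+20=n.

pyfpyn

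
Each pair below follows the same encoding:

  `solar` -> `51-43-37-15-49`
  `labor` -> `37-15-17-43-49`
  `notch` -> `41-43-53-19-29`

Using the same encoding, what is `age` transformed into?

15-27-23

s(#19)→51 and o(#15)→43: differences scale by 2, so n = 2·pos + 13. Each letter becomes 2×(its alphabet position, a=1..z=26) + 13.
Applying it to age: a=1→15, g=7→27, e=5→23.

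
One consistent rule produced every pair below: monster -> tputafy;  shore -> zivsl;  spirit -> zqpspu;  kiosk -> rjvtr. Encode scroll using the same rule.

zdypsm

Shifts by position in monster: pos 0: m→t (+7), pos 1: o→p (+1), pos 2: n→u (+7), pos 3: s→t (+1) — repeating every 2. The shifts repeat in a cycle of length 2: positions 0,1,… shift by +7, +1, then the pattern repeats.
Applying it to scroll: s+7=z, c+1=d, r+7=y, o+1=p, l+7=s, l+1=m.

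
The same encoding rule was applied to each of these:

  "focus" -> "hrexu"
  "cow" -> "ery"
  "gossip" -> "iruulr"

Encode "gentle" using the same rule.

The shift depends on letter class: consonant f→h is +2, but vowel o→r is +3. Two shifts are in play — +3 for a/e/i/o/u, +2 for every other letter.
For gentle: g(cons)+2=i, e(vowel)+3=h, n(cons)+2=p, t(cons)+2=v, l(cons)+2=n, e(vowel)+3=h.

ihpvnh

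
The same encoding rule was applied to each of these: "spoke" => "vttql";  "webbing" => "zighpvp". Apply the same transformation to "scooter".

In spoke: s→v is +3, p→t is +4, o→t is +5, k→q is +6 — the shift increases by 1 each position. Each letter shifts forward by (position + 3), i.e. 3, 4, 5, … — the shift grows by one for each successive letter.
Applying it to scooter: s+3=v, c+4=g, o+5=t, o+6=u, t+7=a, e+8=m, r+9=a.

vgtuama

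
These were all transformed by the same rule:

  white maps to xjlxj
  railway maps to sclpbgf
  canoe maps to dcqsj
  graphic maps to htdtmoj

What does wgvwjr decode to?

vessel

In white: w→x is +1, h→j is +2, i→l is +3, t→x is +4 — the shift increases by 1 each position. Each letter shifts forward by (position + 1), i.e. 1, 2, 3, … — the shift grows by one for each successive letter.
Reversing it on wgvwjr: w−1=v, g−2=e, v−3=s, w−4=s, j−5=e, r−6=l.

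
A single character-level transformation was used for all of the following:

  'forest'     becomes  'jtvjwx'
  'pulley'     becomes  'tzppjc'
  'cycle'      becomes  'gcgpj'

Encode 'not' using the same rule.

The shift depends on letter class: consonant f→j is +4, but vowel o→t is +5. The rule splits by letter class: vowels +5, consonants +4.
For not: n(cons)+4=r, o(vowel)+5=t, t(cons)+4=x.

rtx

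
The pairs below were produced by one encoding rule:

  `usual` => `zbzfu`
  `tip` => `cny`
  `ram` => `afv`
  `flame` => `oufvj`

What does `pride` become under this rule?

The shift depends on letter class: consonant s→b is +9, but vowel u→z is +5. Two shifts are in play — +5 for a/e/i/o/u, +9 for every other letter.
For pride: p(cons)+9=y, r(cons)+9=a, i(vowel)+5=n, d(cons)+9=m, e(vowel)+5=j.

yanmj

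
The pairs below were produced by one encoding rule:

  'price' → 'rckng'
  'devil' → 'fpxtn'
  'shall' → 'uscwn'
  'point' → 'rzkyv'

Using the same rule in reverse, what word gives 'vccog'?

The shifts repeat in a cycle of length 2: positions 0,1,… shift by +2, +11, then the pattern repeats.
Undoing it on vccog: v−2=t, c−11=r, c−2=a, o−11=d, g−2=e.

trade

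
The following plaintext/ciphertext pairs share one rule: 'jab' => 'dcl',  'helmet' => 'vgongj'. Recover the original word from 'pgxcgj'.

The output letters match the input read backwards, each shifted +2: jab reversed is baj. Read the word backwards and shift each letter +2.
Reversing it on pgxcgj: shift back: p−2=n, g−2=e, x−2=v, c−2=a, g−2=e, j−2=h → nevaeh; then reverse → heaven.

heaven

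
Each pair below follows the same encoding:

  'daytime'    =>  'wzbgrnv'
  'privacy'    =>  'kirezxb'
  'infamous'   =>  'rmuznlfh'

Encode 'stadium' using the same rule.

hgzwrfn

Each pair mirrors across the alphabet (d↔w, a↔z, y↔b): positions sum to 25. Letters are reflected about the middle of the alphabet (position → 25−position): Atbash.
Applying it to stadium: s↔h, t↔g, a↔z, d↔w, i↔r, u↔f, m↔n.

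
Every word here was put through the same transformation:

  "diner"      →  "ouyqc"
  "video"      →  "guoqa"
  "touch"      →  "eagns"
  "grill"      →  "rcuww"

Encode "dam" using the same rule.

The shift depends on letter class: consonant d→o is +11, but vowel i→u is +12. The rule splits by letter class: vowels +12, consonants +11.
On dam: d(cons)+11=o, a(vowel)+12=m, m(cons)+11=x.

omx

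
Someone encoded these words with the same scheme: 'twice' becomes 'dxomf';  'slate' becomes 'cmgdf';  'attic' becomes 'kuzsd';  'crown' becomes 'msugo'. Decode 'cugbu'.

start

The shifts repeat in a cycle of length 3: positions 0,1,… shift by +10, +1, +6, then the pattern repeats.
Reversing it on cugbu: c−10=s, u−1=t, g−6=a, b−10=r, u−1=t.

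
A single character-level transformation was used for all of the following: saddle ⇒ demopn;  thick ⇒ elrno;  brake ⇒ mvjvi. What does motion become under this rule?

xsctsw

Shifts by position in saddle: pos 0: s→d (+11), pos 1: a→e (+4), pos 2: d→m (+9), pos 3: d→o (+11), pos 4: l→p (+4), pos 5: e→n (+9) — repeating every 3. A repeating key of period 3 is used — shifts +11, +4, +9 over and over.
On motion: m+11=x, o+4=s, t+9=c, i+11=t, o+4=s, n+9=w.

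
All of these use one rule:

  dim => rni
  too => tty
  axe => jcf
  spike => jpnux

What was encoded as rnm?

him

Two steps: reverse the string, then apply a Caesar shift of +5.
Decoding rnm: shift back: r−5=m, n−5=i, m−5=h → mih; then reverse → him.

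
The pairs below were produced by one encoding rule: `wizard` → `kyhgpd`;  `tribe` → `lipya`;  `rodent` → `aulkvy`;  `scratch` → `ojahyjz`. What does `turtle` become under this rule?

The output letters match the input read backwards, each shifted +7: wizard reversed is draziw. The word is reversed, then every letter is shifted forward by 7.
For turtle: reverse → eltrut; then shift: e+7=l, l+7=s, t+7=a, r+7=y, u+7=b, t+7=a.

lsayba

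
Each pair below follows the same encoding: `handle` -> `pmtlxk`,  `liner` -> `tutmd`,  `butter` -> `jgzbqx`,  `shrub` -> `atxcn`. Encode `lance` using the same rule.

tmtkq

Shifts by position in handle: pos 0: h→p (+8), pos 1: a→m (+12), pos 2: n→t (+6), pos 3: d→l (+8), pos 4: l→x (+12), pos 5: e→k (+6) — repeating every 3. The shifts repeat in a cycle of length 3: positions 0,1,… shift by +8, +12, +6, then the pattern repeats.
For lance: l+8=t, a+12=m, n+6=t, c+8=k, e+12=q.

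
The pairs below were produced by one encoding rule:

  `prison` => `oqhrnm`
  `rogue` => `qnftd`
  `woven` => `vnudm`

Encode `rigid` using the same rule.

Every letter moves 25 places later in the alphabet, wrapping around z→a.
On rigid: r+25=q, i+25=h, g+25=f, i+25=h, d+25=c.

qhfhc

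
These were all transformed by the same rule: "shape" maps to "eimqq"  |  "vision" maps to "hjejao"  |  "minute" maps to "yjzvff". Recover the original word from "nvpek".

buddy

Shifts by position in shape: pos 0: s→e (+12), pos 1: h→i (+1), pos 2: a→m (+12), pos 3: p→q (+1) — repeating every 2. The shifts repeat in a cycle of length 2: positions 0,1,… shift by +12, +1, then the pattern repeats.
Decoding nvpek: n−12=b, v−1=u, p−12=d, e−1=d, k−12=y.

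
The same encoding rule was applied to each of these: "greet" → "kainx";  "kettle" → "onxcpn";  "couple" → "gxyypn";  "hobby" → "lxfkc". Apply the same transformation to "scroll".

wlvxpu

It's a Vigenère-style cipher with numeric key [4,9]: position i shifts by key[i mod 2].
On scroll: s+4=w, c+9=l, r+4=v, o+9=x, l+4=p, l+9=u.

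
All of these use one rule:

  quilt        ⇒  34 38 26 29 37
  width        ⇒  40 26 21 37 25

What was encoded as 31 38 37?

nut

q is letter #17 and maps to 34: an offset of 17. The number is (letter's place in the alphabet, a=1) + 17.
Undoing it on 31 38 37: 31→(31−17)÷1=14=n, 38→(38−17)÷1=21=u, 37→(37−17)÷1=20=t.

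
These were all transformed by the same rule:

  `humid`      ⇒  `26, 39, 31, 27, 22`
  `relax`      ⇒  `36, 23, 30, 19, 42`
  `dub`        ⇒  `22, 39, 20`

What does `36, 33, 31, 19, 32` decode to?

roman

h is letter #8 and maps to 26: an offset of 18. The number is (letter's place in the alphabet, a=1) + 18.
Decoding 36, 33, 31, 19, 32: 36→(36−18)÷1=18=r, 33→(33−18)÷1=15=o, 31→(31−18)÷1=13=m, 19→(19−18)÷1=1=a, 32→(32−18)÷1=14=n.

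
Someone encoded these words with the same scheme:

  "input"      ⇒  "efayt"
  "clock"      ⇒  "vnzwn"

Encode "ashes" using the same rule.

dpsdl

The output letters match the input read backwards, each shifted +11: input reversed is tupni. The word is reversed, then every letter is shifted forward by 11.
For ashes: reverse → sehsa; then shift: s+11=d, e+11=p, h+11=s, s+11=d, a+11=l.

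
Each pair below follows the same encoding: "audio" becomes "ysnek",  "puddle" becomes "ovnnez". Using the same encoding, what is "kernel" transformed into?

voxbou

The output letters match the input read backwards, each shifted +10: audio reversed is oidua. Two steps: reverse the string, then apply a Caesar shift of +10.
For kernel: reverse → lenrek; then shift: l+10=v, e+10=o, n+10=x, r+10=b, e+10=o, k+10=u.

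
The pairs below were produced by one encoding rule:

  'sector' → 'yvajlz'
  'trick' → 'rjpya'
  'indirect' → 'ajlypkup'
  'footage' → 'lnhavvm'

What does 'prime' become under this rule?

The output letters match the input read backwards, each shifted +7: sector reversed is rotces. Read the word backwards and shift each letter +7.
For prime: reverse → emirp; then shift: e+7=l, m+7=t, i+7=p, r+7=y, p+7=w.

ltpyw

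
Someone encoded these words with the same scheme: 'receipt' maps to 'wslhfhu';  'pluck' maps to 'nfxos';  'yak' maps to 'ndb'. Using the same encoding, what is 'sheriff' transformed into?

iiluhkv

Read the word backwards and shift each letter +3.
Applying it to sheriff: reverse → ffirehs; then shift: f+3=i, f+3=i, i+3=l, r+3=u, e+3=h, h+3=k, s+3=v.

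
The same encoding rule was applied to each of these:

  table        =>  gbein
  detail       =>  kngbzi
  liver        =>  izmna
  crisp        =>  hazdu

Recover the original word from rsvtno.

t(19)→g(6) and a(0)→b(1) fit y≡3x+1 (mod 26); the inverse of 3 mod 26 is 9. Treating letters as 0–25, the rule is x ↦ 3x + 1 (mod 26).
Decoding rsvtno: r(17)→9·(17−1)≡14=o; s(18)→9·(18−1)≡23=x; v(21)→9·(21−1)≡24=y; t(19)→9·(19−1)≡6=g; n(13)→9·(13−1)≡4=e; o(14)→9·(14−1)≡13=n (all mod 26).

oxygen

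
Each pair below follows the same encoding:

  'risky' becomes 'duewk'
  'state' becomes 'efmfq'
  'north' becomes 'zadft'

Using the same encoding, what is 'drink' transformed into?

pduzw

Compare letters: r→d is +12, i→u is +12, s→e is +12 — a constant shift. Every letter moves 12 places later in the alphabet, wrapping around z→a.
For drink: d+12=p, r+12=d, i+12=u, n+12=z, k+12=w.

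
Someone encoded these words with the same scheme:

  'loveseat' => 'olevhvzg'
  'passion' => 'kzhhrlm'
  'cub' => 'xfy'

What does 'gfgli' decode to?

tutor

Each letter is replaced by its mirror in the alphabet: a↔z, b↔y, c↔x, and so on (the Atbash cipher).
Undoing it on gfgli: g↔t, f↔u, g↔t, l↔o, i↔r.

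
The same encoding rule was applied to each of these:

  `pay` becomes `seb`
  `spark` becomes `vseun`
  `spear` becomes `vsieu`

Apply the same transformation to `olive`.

somyi

The shift depends on letter class: consonant p→s is +3, but vowel a→e is +4. Two shifts are in play — +4 for a/e/i/o/u, +3 for every other letter.
On olive: o(vowel)+4=s, l(cons)+3=o, i(vowel)+4=m, v(cons)+3=y, e(vowel)+4=i.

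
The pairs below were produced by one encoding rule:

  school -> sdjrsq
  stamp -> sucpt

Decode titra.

In school: s→s is +0, c→d is +1, h→j is +2, o→r is +3 — the shift increases by 1 each position. The shift increases by 1 at each position, starting from +0: 0, 1, 2, ….
Reversing it on titra: t−0=t, i−1=h, t−2=r, r−3=o, a−4=w.

throw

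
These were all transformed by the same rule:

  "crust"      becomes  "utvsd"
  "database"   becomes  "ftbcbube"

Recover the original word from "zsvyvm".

luxury

The output letters match the input read backwards, each shifted +1: crust reversed is tsurc. Read the word backwards and shift each letter +1.
Decoding zsvyvm: shift back: z−1=y, s−1=r, v−1=u, y−1=x, v−1=u, m−1=l → yruxul; then reverse → luxury.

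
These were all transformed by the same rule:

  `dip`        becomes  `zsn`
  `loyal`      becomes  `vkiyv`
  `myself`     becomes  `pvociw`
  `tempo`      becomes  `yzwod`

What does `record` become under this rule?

nbymob

Two steps: reverse the string, then apply a Caesar shift of +10.
For record: reverse → drocer; then shift: d+10=n, r+10=b, o+10=y, c+10=m, e+10=o, r+10=b.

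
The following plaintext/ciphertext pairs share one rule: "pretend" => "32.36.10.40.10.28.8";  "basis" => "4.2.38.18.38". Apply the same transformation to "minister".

26.18.28.18.38.40.10.36

p(#16)→32 and r(#18)→36: differences scale by 2, so n = 2·pos + 0. Each letter becomes 2×(its alphabet position, a=1..z=26).
Applying it to minister: m=13→26, i=9→18, n=14→28, i=9→18, s=19→38, t=20→40, e=5→10, r=18→36.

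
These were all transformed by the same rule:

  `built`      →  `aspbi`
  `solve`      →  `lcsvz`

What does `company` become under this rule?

The output letters match the input read backwards, each shifted +7: built reversed is tliub. Read the word backwards and shift each letter +7.
For company: reverse → ynapmoc; then shift: y+7=f, n+7=u, a+7=h, p+7=w, m+7=t, o+7=v, c+7=j.

fuhwtvj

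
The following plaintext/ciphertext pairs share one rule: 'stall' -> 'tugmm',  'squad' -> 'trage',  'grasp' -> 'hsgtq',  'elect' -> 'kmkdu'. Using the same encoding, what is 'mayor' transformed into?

Two shifts are in play — +6 for a/e/i/o/u, +1 for every other letter.
On mayor: m(cons)+1=n, a(vowel)+6=g, y(cons)+1=z, o(vowel)+6=u, r(cons)+1=s.

ngzus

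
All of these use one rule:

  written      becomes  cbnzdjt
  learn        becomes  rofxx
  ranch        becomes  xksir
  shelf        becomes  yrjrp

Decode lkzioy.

Shifts by position in written: pos 0: w→c (+6), pos 1: r→b (+10), pos 2: i→n (+5), pos 3: t→z (+6), pos 4: t→d (+10), pos 5: e→j (+5) — repeating every 3. A repeating key of period 3 is used — shifts +6, +10, +5 over and over.
Reversing it on lkzioy: l−6=f, k−10=a, z−5=u, i−6=c, o−10=e, y−5=t.

faucet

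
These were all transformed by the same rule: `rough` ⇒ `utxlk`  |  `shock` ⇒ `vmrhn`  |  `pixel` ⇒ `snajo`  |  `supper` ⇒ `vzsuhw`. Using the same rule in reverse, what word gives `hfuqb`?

Shifts by position in rough: pos 0: r→u (+3), pos 1: o→t (+5), pos 2: u→x (+3), pos 3: g→l (+5) — repeating every 2. A repeating key of period 2 is used — shifts +3, +5 over and over.
Reversing it on hfuqb: h−3=e, f−5=a, u−3=r, q−5=l, b−3=y.

early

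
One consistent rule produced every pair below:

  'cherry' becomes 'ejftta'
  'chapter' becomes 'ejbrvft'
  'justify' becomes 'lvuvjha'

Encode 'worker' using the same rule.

yptmft

The shift depends on letter class: consonant c→e is +2, but vowel e→f is +1. The rule splits by letter class: vowels +1, consonants +2.
Applying it to worker: w(cons)+2=y, o(vowel)+1=p, r(cons)+2=t, k(cons)+2=m, e(vowel)+1=f, r(cons)+2=t.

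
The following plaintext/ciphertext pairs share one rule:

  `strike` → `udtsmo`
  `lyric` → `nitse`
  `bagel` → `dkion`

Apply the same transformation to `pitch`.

Shifts by position in strike: pos 0: s→u (+2), pos 1: t→d (+10), pos 2: r→t (+2), pos 3: i→s (+10) — repeating every 2. A repeating key of period 2 is used — shifts +2, +10 over and over.
For pitch: p+2=r, i+10=s, t+2=v, c+10=m, h+2=j.

rsvmj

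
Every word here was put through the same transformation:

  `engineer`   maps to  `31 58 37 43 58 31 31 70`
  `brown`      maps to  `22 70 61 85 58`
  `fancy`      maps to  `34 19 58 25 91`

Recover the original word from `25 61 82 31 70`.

cover

e(#5)→31 and n(#14)→58: differences scale by 3, so n = 3·pos + 16. Each letter becomes 3×(its alphabet position, a=1..z=26) + 16.
Reversing it on 25 61 82 31 70: 25→(25−16)÷3=3=c, 61→(61−16)÷3=15=o, 82→(82−16)÷3=22=v, 31→(31−16)÷3=5=e, 70→(70−16)÷3=18=r.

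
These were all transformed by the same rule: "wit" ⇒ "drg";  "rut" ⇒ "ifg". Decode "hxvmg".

scent

Each pair mirrors across the alphabet (w↔d, i↔r, t↔g): positions sum to 25. This is the alphabet-reversal cipher (Atbash): a becomes z, b becomes y, etc.
Decoding hxvmg: h↔s, x↔c, v↔e, m↔n, g↔t.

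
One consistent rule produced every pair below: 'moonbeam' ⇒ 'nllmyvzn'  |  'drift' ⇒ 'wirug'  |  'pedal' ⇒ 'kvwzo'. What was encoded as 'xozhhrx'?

Each pair mirrors across the alphabet (m↔n, o↔l, o↔l): positions sum to 25. Letters are reflected about the middle of the alphabet (position → 25−position): Atbash.
Reversing it on xozhhrx: x↔c, o↔l, z↔a, h↔s, h↔s, r↔i, x↔c.

classic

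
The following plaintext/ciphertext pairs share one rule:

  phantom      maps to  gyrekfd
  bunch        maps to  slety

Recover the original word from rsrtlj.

Compare letters: p→g is +17, h→y is +17, a→r is +17 — a constant shift. It's a constant shift of +17 (ROT17).
Decoding rsrtlj: r−17=a, s−17=b, r−17=a, t−17=c, l−17=u, j−17=s.

abacus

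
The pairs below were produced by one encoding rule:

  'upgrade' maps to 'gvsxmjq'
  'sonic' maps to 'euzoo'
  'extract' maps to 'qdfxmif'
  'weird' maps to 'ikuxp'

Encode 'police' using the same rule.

buxook

Shifts by position in upgrade: pos 0: u→g (+12), pos 1: p→v (+6), pos 2: g→s (+12), pos 3: r→x (+6) — repeating every 2. The shifts repeat in a cycle of length 2: positions 0,1,… shift by +12, +6, then the pattern repeats.
Applying it to police: p+12=b, o+6=u, l+12=x, i+6=o, c+12=o, e+6=k.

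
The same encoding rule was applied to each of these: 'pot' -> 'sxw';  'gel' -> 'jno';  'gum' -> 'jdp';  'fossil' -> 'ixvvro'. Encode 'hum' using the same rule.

kdp

The shift depends on letter class: consonant p→s is +3, but vowel o→x is +9. Vowels shift forward by 9 and consonants shift forward by 3.
On hum: h(cons)+3=k, u(vowel)+9=d, m(cons)+3=p.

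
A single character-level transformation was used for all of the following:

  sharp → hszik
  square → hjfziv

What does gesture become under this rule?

Each pair mirrors across the alphabet (s↔h, h↔s, a↔z): positions sum to 25. Each letter is replaced by its mirror in the alphabet: a↔z, b↔y, c↔x, and so on (the Atbash cipher).
On gesture: g↔t, e↔v, s↔h, t↔g, u↔f, r↔i, e↔v.

tvhgfiv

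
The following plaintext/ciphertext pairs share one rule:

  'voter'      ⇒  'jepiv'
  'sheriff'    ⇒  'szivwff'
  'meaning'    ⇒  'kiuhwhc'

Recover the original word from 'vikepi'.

Treating letters as 0–25, the rule is x ↦ 23x + 20 (mod 26).
Undoing it on vikepi: v(21)→17·(21−20)≡17=r; i(8)→17·(8−20)≡4=e; k(10)→17·(10−20)≡12=m; e(4)→17·(4−20)≡14=o; p(15)→17·(15−20)≡19=t; i(8)→17·(8−20)≡4=e (all mod 26).

remote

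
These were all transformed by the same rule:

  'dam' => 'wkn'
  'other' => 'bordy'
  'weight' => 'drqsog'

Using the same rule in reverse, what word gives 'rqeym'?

cough

The output letters match the input read backwards, each shifted +10: dam reversed is mad. The word is reversed, then every letter is shifted forward by 10.
Reversing it on rqeym: shift back: r−10=h, q−10=g, e−10=u, y−10=o, m−10=c → hguoc; then reverse → cough.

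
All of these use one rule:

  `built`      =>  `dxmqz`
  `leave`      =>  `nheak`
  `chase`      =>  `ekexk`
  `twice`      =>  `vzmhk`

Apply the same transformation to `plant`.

Letter i (0-indexed) is shifted by i+2, so successive shifts are 2, 3, 4, ….
For plant: p+2=r, l+3=o, a+4=e, n+5=s, t+6=z.

roesz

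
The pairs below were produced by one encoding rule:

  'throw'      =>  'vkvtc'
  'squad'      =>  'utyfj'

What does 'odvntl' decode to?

In throw: t→v is +2, h→k is +3, r→v is +4, o→t is +5 — the shift increases by 1 each position. Letter i (0-indexed) is shifted by i+2, so successive shifts are 2, 3, 4, ….
Decoding odvntl: o−2=m, d−3=a, v−4=r, n−5=i, t−6=n, l−7=e.

marine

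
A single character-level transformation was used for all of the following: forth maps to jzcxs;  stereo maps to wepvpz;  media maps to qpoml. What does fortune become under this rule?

jzcxfyi

Shifts by position in forth: pos 0: f→j (+4), pos 1: o→z (+11), pos 2: r→c (+11), pos 3: t→x (+4), pos 4: h→s (+11) — repeating every 3. It's a Vigenère-style cipher with numeric key [4,11,11]: position i shifts by key[i mod 3].
On fortune: f+4=j, o+11=z, r+11=c, t+4=x, u+11=f, n+11=y, e+4=i.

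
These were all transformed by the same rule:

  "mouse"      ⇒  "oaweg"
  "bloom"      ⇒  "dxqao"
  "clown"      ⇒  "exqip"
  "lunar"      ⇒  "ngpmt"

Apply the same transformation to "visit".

xuuuv

Shifts by position in mouse: pos 0: m→o (+2), pos 1: o→a (+12), pos 2: u→w (+2), pos 3: s→e (+12) — repeating every 2. It's a Vigenère-style cipher with numeric key [2,12]: position i shifts by key[i mod 2].
For visit: v+2=x, i+12=u, s+2=u, i+12=u, t+2=v.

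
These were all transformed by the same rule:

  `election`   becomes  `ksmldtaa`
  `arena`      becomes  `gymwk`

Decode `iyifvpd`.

In election: e→k is +6, l→s is +7, e→m is +8, c→l is +9 — the shift increases by 1 each position. Letter i (0-indexed) is shifted by i+6, so successive shifts are 6, 7, 8, ….
Decoding iyifvpd: i−6=c, y−7=r, i−8=a, f−9=w, v−10=l, p−11=e, d−12=r.

crawler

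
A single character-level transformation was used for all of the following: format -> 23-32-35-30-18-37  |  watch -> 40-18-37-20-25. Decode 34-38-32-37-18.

quota

f is letter #6 and maps to 23: an offset of 17. Letters become their 1-based position plus 17 (so a→18, b→19, …).
Undoing it on 34-38-32-37-18: 34→(34−17)÷1=17=q, 38→(38−17)÷1=21=u, 32→(32−17)÷1=15=o, 37→(37−17)÷1=20=t, 18→(18−17)÷1=1=a.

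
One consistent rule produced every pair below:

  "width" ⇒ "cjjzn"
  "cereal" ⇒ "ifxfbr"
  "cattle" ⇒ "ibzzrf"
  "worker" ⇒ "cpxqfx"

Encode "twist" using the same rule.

zcjyz

The rule splits by letter class: vowels +1, consonants +6.
For twist: t(cons)+6=z, w(cons)+6=c, i(vowel)+1=j, s(cons)+6=y, t(cons)+6=z.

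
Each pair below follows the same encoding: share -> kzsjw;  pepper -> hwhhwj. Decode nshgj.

vapor

Compare letters: s→k is +18, h→z is +18, a→s is +18 — a constant shift. This is a Caesar cipher with shift 18.
Reversing it on nshgj: n−18=v, s−18=a, h−18=p, g−18=o, j−18=r.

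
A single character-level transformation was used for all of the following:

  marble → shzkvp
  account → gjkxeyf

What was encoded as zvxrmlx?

topical

In marble: m→s is +6, a→h is +7, r→z is +8, b→k is +9 — the shift increases by 1 each position. Letter i (0-indexed) is shifted by i+6, so successive shifts are 6, 7, 8, ….
Decoding zvxrmlx: z−6=t, v−7=o, x−8=p, r−9=i, m−10=c, l−11=a, x−12=l.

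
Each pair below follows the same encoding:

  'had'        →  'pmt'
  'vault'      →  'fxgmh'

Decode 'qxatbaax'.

Read the word backwards and shift each letter +12.
Decoding qxatbaax: shift back: q−12=e, x−12=l, a−12=o, t−12=h, b−12=p, a−12=o, a−12=o, x−12=l → elohpool; then reverse → loophole.

loophole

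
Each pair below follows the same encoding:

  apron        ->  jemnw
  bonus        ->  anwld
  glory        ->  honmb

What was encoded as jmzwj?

arena

a(0)→j(9) and p(15)→e(4) fit y≡17x+9 (mod 26); the inverse of 17 mod 26 is 23. Each letter's alphabet position (a=0..z=25) is mapped through 17·x+9 mod 26 — an affine cipher.
Decoding jmzwj: j(9)→23·(9−9)≡0=a; m(12)→23·(12−9)≡17=r; z(25)→23·(25−9)≡4=e; w(22)→23·(22−9)≡13=n; j(9)→23·(9−9)≡0=a (all mod 26).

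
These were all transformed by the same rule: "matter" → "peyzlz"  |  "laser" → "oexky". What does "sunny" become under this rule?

vystf

In matter: m→p is +3, a→e is +4, t→y is +5, t→z is +6 — the shift increases by 1 each position. The shift increases by 1 at each position, starting from +3: 3, 4, 5, ….
Applying it to sunny: s+3=v, u+4=y, n+5=s, n+6=t, y+7=f.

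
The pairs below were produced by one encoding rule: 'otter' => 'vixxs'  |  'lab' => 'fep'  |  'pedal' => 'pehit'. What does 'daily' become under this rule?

cpmeh

Two steps: reverse the string, then apply a Caesar shift of +4.
Applying it to daily: reverse → yliad; then shift: y+4=c, l+4=p, i+4=m, a+4=e, d+4=h.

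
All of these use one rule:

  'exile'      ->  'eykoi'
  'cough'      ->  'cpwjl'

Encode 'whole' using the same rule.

In exile: e→e is +0, x→y is +1, i→k is +2, l→o is +3 — the shift increases by 1 each position. Letter i (0-indexed) is shifted by i+0, so successive shifts are 0, 1, 2, ….
On whole: w+0=w, h+1=i, o+2=q, l+3=o, e+4=i.

wiqoi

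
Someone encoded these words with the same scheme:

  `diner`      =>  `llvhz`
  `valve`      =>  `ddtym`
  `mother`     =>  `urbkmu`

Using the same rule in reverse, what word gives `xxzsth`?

purple

Shifts by position in diner: pos 0: d→l (+8), pos 1: i→l (+3), pos 2: n→v (+8), pos 3: e→h (+3) — repeating every 2. The shifts repeat in a cycle of length 2: positions 0,1,… shift by +8, +3, then the pattern repeats.
Reversing it on xxzsth: x−8=p, x−3=u, z−8=r, s−3=p, t−8=l, h−3=e.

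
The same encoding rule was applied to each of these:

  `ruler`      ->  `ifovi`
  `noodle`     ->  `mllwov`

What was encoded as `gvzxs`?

Each pair mirrors across the alphabet (r↔i, u↔f, l↔o): positions sum to 25. This is the alphabet-reversal cipher (Atbash): a becomes z, b becomes y, etc.
Reversing it on gvzxs: g↔t, v↔e, z↔a, x↔c, s↔h.

teach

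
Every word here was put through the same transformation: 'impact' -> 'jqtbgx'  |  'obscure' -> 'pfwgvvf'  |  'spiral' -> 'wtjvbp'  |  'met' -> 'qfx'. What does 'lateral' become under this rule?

pbxfvbp

Vowels shift forward by 1 and consonants shift forward by 4.
On lateral: l(cons)+4=p, a(vowel)+1=b, t(cons)+4=x, e(vowel)+1=f, r(cons)+4=v, a(vowel)+1=b, l(cons)+4=p.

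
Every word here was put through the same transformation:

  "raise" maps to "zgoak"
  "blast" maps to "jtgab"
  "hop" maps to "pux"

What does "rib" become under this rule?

Vowels shift forward by 6 and consonants shift forward by 8.
For rib: r(cons)+8=z, i(vowel)+6=o, b(cons)+8=j.

zoj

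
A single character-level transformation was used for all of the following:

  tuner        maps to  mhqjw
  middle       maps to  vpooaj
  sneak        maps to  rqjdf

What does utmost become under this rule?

hmvlrm

t(19)→m(12) and u(20)→h(7) fit y≡21x+3 (mod 26); the inverse of 21 mod 26 is 5. Treating letters as 0–25, the rule is x ↦ 21x + 3 (mod 26).
On utmost: u(20)→21·20+3≡7=h; t(19)→21·19+3≡12=m; m(12)→21·12+3≡21=v; o(14)→21·14+3≡11=l; s(18)→21·18+3≡17=r; t(19)→21·19+3≡12=m (all mod 26).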